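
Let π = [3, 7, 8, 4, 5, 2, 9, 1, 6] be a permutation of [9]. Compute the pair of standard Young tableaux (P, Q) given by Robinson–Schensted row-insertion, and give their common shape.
P = [1, 4, 5, 6] / [2, 8, 9] / [3] / [7];  Q = [1, 2, 3, 7] / [4, 5, 9] / [6] / [8];  common shape = (4, 3, 1, 1)

Row-insert the values π_1, π_2, … into P one at a time, bumping the leftmost entry strictly greater than the inserted value down to the next row. The recording tableau Q records, in position (i, j), the step at which that cell was added to P.
  Insert 3 (step 1): P = [3];  Q = [1]
  Insert 7 (step 2): P = [3, 7];  Q = [1, 2]
  Insert 8 (step 3): P = [3, 7, 8];  Q = [1, 2, 3]
  Insert 4 (step 4): P = [3, 4, 8] / [7];  Q = [1, 2, 3] / [4]
  Insert 5 (step 5): P = [3, 4, 5] / [7, 8];  Q = [1, 2, 3] / [4, 5]
  Insert 2 (step 6): P = [2, 4, 5] / [3, 8] / [7];  Q = [1, 2, 3] / [4, 5] / [6]
  Insert 9 (step 7): P = [2, 4, 5, 9] / [3, 8] / [7];  Q = [1, 2, 3, 7] / [4, 5] / [6]
  Insert 1 (step 8): P = [1, 4, 5, 9] / [2, 8] / [3] / [7];  Q = [1, 2, 3, 7] / [4, 5] / [6] / [8]
  Insert 6 (step 9): P = [1, 4, 5, 6] / [2, 8, 9] / [3] / [7];  Q = [1, 2, 3, 7] / [4, 5, 9] / [6] / [8]
Final shape: (4, 3, 1, 1).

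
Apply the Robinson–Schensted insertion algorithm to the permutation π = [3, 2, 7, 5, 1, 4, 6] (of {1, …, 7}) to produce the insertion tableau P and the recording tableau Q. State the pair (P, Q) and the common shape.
P = [1, 4, 6] / [2, 5] / [3, 7];  Q = [1, 3, 7] / [2, 4] / [5, 6];  common shape = (3, 2, 2)

Row-insert the values π_1, π_2, … into P one at a time, bumping the leftmost entry strictly greater than the inserted value down to the next row. The recording tableau Q records, in position (i, j), the step at which that cell was added to P.
  Insert 3 (step 1): P = [3];  Q = [1]
  Insert 2 (step 2): P = [2] / [3];  Q = [1] / [2]
  Insert 7 (step 3): P = [2, 7] / [3];  Q = [1, 3] / [2]
  Insert 5 (step 4): P = [2, 5] / [3, 7];  Q = [1, 3] / [2, 4]
  Insert 1 (step 5): P = [1, 5] / [2, 7] / [3];  Q = [1, 3] / [2, 4] / [5]
  Insert 4 (step 6): P = [1, 4] / [2, 5] / [3, 7];  Q = [1, 3] / [2, 4] / [5, 6]
  Insert 6 (step 7): P = [1, 4, 6] / [2, 5] / [3, 7];  Q = [1, 3, 7] / [2, 4] / [5, 6]
Final shape: (3, 2, 2).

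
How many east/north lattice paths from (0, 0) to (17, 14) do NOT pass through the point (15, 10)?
Number of paths = 216151125

Total paths from (0, 0) to (17, 14): C(31, 17) = 265182525. Paths through (15, 10): (paths (0, 0) → (15, 10)) × (paths (15, 10) → (17, 14)) = C(25, 15) · C(6, 2) = 3268760 · 15 = 49031400. Avoidance count = 265182525 − 49031400 = 216151125.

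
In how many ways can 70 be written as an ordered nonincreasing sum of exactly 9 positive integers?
p(70, 9 parts) = 146520

Partitions of n into exactly k parts are in bijection with partitions of n − k into at most k parts (subtract 1 from each part). So p(70, exactly 9) = p(61, parts ≤ 9). Computing via the recurrence p(m, j) = p(m, j−1) + p(m−j, j) gives 146520.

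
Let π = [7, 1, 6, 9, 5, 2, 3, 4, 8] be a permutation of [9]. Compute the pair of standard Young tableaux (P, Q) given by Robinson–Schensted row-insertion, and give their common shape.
P = [1, 2, 3, 4, 8] / [5, 9] / [6] / [7];  Q = [1, 3, 4, 8, 9] / [2, 7] / [5] / [6];  common shape = (5, 2, 1, 1)

Row-insert the values π_1, π_2, … into P one at a time, bumping the leftmost entry strictly greater than the inserted value down to the next row. The recording tableau Q records, in position (i, j), the step at which that cell was added to P.
  Insert 7 (step 1): P = [7];  Q = [1]
  Insert 1 (step 2): P = [1] / [7];  Q = [1] / [2]
  Insert 6 (step 3): P = [1, 6] / [7];  Q = [1, 3] / [2]
  Insert 9 (step 4): P = [1, 6, 9] / [7];  Q = [1, 3, 4] / [2]
  Insert 5 (step 5): P = [1, 5, 9] / [6] / [7];  Q = [1, 3, 4] / [2] / [5]
  Insert 2 (step 6): P = [1, 2, 9] / [5] / [6] / [7];  Q = [1, 3, 4] / [2] / [5] / [6]
  Insert 3 (step 7): P = [1, 2, 3] / [5, 9] / [6] / [7];  Q = [1, 3, 4] / [2, 7] / [5] / [6]
  Insert 4 (step 8): P = [1, 2, 3, 4] / [5, 9] / [6] / [7];  Q = [1, 3, 4, 8] / [2, 7] / [5] / [6]
  Insert 8 (step 9): P = [1, 2, 3, 4, 8] / [5, 9] / [6] / [7];  Q = [1, 3, 4, 8, 9] / [2, 7] / [5] / [6]
Final shape: (5, 2, 1, 1).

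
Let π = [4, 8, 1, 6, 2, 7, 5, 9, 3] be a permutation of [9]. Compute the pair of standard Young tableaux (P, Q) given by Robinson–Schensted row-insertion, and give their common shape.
P = [1, 2, 3, 9] / [4, 5, 7] / [6] / [8];  Q = [1, 2, 6, 8] / [3, 4, 7] / [5] / [9];  common shape = (4, 3, 1, 1)

Row-insert the values π_1, π_2, … into P one at a time, bumping the leftmost entry strictly greater than the inserted value down to the next row. The recording tableau Q records, in position (i, j), the step at which that cell was added to P.
  Insert 4 (step 1): P = [4];  Q = [1]
  Insert 8 (step 2): P = [4, 8];  Q = [1, 2]
  Insert 1 (step 3): P = [1, 8] / [4];  Q = [1, 2] / [3]
  Insert 6 (step 4): P = [1, 6] / [4, 8];  Q = [1, 2] / [3, 4]
  Insert 2 (step 5): P = [1, 2] / [4, 6] / [8];  Q = [1, 2] / [3, 4] / [5]
  Insert 7 (step 6): P = [1, 2, 7] / [4, 6] / [8];  Q = [1, 2, 6] / [3, 4] / [5]
  Insert 5 (step 7): P = [1, 2, 5] / [4, 6, 7] / [8];  Q = [1, 2, 6] / [3, 4, 7] / [5]
  Insert 9 (step 8): P = [1, 2, 5, 9] / [4, 6, 7] / [8];  Q = [1, 2, 6, 8] / [3, 4, 7] / [5]
  Insert 3 (step 9): P = [1, 2, 3, 9] / [4, 5, 7] / [6] / [8];  Q = [1, 2, 6, 8] / [3, 4, 7] / [5] / [9]
Final shape: (4, 3, 1, 1).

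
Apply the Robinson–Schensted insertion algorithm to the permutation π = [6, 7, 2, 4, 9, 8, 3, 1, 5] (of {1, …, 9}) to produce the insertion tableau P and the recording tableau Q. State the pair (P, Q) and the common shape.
P = [1, 3, 5] / [2, 7, 8] / [4, 9] / [6];  Q = [1, 2, 5] / [3, 4, 6] / [7, 9] / [8];  common shape = (3, 3, 2, 1)

Row-insert the values π_1, π_2, … into P one at a time, bumping the leftmost entry strictly greater than the inserted value down to the next row. The recording tableau Q records, in position (i, j), the step at which that cell was added to P.
  Insert 6 (step 1): P = [6];  Q = [1]
  Insert 7 (step 2): P = [6, 7];  Q = [1, 2]
  Insert 2 (step 3): P = [2, 7] / [6];  Q = [1, 2] / [3]
  Insert 4 (step 4): P = [2, 4] / [6, 7];  Q = [1, 2] / [3, 4]
  Insert 9 (step 5): P = [2, 4, 9] / [6, 7];  Q = [1, 2, 5] / [3, 4]
  Insert 8 (step 6): P = [2, 4, 8] / [6, 7, 9];  Q = [1, 2, 5] / [3, 4, 6]
  Insert 3 (step 7): P = [2, 3, 8] / [4, 7, 9] / [6];  Q = [1, 2, 5] / [3, 4, 6] / [7]
  Insert 1 (step 8): P = [1, 3, 8] / [2, 7, 9] / [4] / [6];  Q = [1, 2, 5] / [3, 4, 6] / [7] / [8]
  Insert 5 (step 9): P = [1, 3, 5] / [2, 7, 8] / [4, 9] / [6];  Q = [1, 2, 5] / [3, 4, 6] / [7, 9] / [8]
Final shape: (3, 3, 2, 1).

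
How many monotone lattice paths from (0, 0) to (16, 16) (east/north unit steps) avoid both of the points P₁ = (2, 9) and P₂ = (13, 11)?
Number of paths = 455141166

Inclusion–exclusion. Total paths: C(32, 16) = 601080390. Through P₁: C(11, 2)·C(21, 14) = 6395400. Through P₂: C(24, 13)·C(8, 3) = 139784064. Since P₁ is strictly southwest of P₂, a monotone path through both must visit P₁ then P₂; paths through both = C(11, 2)·C(13, 11)·C(8, 3) = 240240. Avoid both = 601080390 − 6395400 − 139784064 + 240240 = 455141166.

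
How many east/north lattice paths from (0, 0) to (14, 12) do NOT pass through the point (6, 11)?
Number of paths = 9546316

Total paths from (0, 0) to (14, 12): C(26, 14) = 9657700. Paths through (6, 11): (paths (0, 0) → (6, 11)) × (paths (6, 11) → (14, 12)) = C(17, 6) · C(9, 8) = 12376 · 9 = 111384. Avoidance count = 9657700 − 111384 = 9546316.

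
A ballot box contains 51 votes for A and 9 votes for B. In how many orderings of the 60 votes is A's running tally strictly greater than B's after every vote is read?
Strict-lead orderings = 10348199862

Total orderings of the 60 votes with 51 for A: C(60, 51) = 14783142660. By the Bertrand ballot formula (Cycle Lemma / reflection principle), the number of orderings in which A is strictly ahead of B throughout is (p − q)/(p + q) · C(p + q, p) = (51 − 9)/(51 + 9) · 14783142660 = 10348199862.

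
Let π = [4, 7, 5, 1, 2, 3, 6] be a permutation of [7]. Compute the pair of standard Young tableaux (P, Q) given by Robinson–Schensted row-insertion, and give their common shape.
P = [1, 2, 3, 6] / [4, 5] / [7];  Q = [1, 2, 6, 7] / [3, 5] / [4];  common shape = (4, 2, 1)

Row-insert the values π_1, π_2, … into P one at a time, bumping the leftmost entry strictly greater than the inserted value down to the next row. The recording tableau Q records, in position (i, j), the step at which that cell was added to P.
  Insert 4 (step 1): P = [4];  Q = [1]
  Insert 7 (step 2): P = [4, 7];  Q = [1, 2]
  Insert 5 (step 3): P = [4, 5] / [7];  Q = [1, 2] / [3]
  Insert 1 (step 4): P = [1, 5] / [4] / [7];  Q = [1, 2] / [3] / [4]
  Insert 2 (step 5): P = [1, 2] / [4, 5] / [7];  Q = [1, 2] / [3, 5] / [4]
  Insert 3 (step 6): P = [1, 2, 3] / [4, 5] / [7];  Q = [1, 2, 6] / [3, 5] / [4]
  Insert 6 (step 7): P = [1, 2, 3, 6] / [4, 5] / [7];  Q = [1, 2, 6, 7] / [3, 5] / [4]
Final shape: (4, 2, 1).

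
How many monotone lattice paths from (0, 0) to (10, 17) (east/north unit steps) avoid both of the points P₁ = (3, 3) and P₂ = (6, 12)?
Number of paths = 4326021

Inclusion–exclusion. Total paths: C(27, 10) = 8436285. Through P₁: C(6, 3)·C(21, 7) = 2325600. Through P₂: C(18, 6)·C(9, 4) = 2339064. Since P₁ is strictly southwest of P₂, a monotone path through both must visit P₁ then P₂; paths through both = C(6, 3)·C(12, 3)·C(9, 4) = 554400. Avoid both = 8436285 − 2325600 − 2339064 + 554400 = 4326021.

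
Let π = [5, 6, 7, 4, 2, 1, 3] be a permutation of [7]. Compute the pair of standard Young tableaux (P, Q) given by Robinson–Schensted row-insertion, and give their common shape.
P = [1, 3, 7] / [2, 6] / [4] / [5];  Q = [1, 2, 3] / [4, 7] / [5] / [6];  common shape = (3, 2, 1, 1)

Row-insert the values π_1, π_2, … into P one at a time, bumping the leftmost entry strictly greater than the inserted value down to the next row. The recording tableau Q records, in position (i, j), the step at which that cell was added to P.
  Insert 5 (step 1): P = [5];  Q = [1]
  Insert 6 (step 2): P = [5, 6];  Q = [1, 2]
  Insert 7 (step 3): P = [5, 6, 7];  Q = [1, 2, 3]
  Insert 4 (step 4): P = [4, 6, 7] / [5];  Q = [1, 2, 3] / [4]
  Insert 2 (step 5): P = [2, 6, 7] / [4] / [5];  Q = [1, 2, 3] / [4] / [5]
  Insert 1 (step 6): P = [1, 6, 7] / [2] / [4] / [5];  Q = [1, 2, 3] / [4] / [5] / [6]
  Insert 3 (step 7): P = [1, 3, 7] / [2, 6] / [4] / [5];  Q = [1, 2, 3] / [4, 7] / [5] / [6]
Final shape: (3, 2, 1, 1).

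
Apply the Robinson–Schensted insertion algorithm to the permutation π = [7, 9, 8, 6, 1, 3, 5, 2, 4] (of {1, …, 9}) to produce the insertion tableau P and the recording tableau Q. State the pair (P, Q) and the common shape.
P = [1, 2, 4] / [3, 5] / [6, 8] / [7] / [9];  Q = [1, 2, 7] / [3, 6] / [4, 9] / [5] / [8];  common shape = (3, 2, 2, 1, 1)

Row-insert the values π_1, π_2, … into P one at a time, bumping the leftmost entry strictly greater than the inserted value down to the next row. The recording tableau Q records, in position (i, j), the step at which that cell was added to P.
  Insert 7 (step 1): P = [7];  Q = [1]
  Insert 9 (step 2): P = [7, 9];  Q = [1, 2]
  Insert 8 (step 3): P = [7, 8] / [9];  Q = [1, 2] / [3]
  Insert 6 (step 4): P = [6, 8] / [7] / [9];  Q = [1, 2] / [3] / [4]
  Insert 1 (step 5): P = [1, 8] / [6] / [7] / [9];  Q = [1, 2] / [3] / [4] / [5]
  Insert 3 (step 6): P = [1, 3] / [6, 8] / [7] / [9];  Q = [1, 2] / [3, 6] / [4] / [5]
  Insert 5 (step 7): P = [1, 3, 5] / [6, 8] / [7] / [9];  Q = [1, 2, 7] / [3, 6] / [4] / [5]
  Insert 2 (step 8): P = [1, 2, 5] / [3, 8] / [6] / [7] / [9];  Q = [1, 2, 7] / [3, 6] / [4] / [5] / [8]
  Insert 4 (step 9): P = [1, 2, 4] / [3, 5] / [6, 8] / [7] / [9];  Q = [1, 2, 7] / [3, 6] / [4, 9] / [5] / [8]
Final shape: (3, 2, 2, 1, 1).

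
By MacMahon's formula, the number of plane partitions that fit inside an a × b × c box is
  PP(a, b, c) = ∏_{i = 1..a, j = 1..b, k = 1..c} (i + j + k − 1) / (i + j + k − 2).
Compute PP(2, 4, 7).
PP(2, 4, 7) = 32670

Evaluate the triple product over i = 1..2, j = 1..4, k = 1..7. The factors are (2/1) · (3/2) · (4/3) · (5/4) · (6/5) · (7/6) · (8/7) · (3/2) · … (56 factors total). The numerators and denominators telescope so the product is an integer; carrying out the multiplication exactly gives PP(2, 4, 7) = 32670.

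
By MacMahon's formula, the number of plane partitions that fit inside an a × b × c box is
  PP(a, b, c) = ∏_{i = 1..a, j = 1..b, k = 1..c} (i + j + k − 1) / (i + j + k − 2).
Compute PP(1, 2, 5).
PP(1, 2, 5) = 21

Evaluate the triple product over i = 1..1, j = 1..2, k = 1..5. The factors are (2/1) · (3/2) · (4/3) · (5/4) · (6/5) · (3/2) · (4/3) · (5/4) · … (10 factors total). The numerators and denominators telescope so the product is an integer; carrying out the multiplication exactly gives PP(1, 2, 5) = 21.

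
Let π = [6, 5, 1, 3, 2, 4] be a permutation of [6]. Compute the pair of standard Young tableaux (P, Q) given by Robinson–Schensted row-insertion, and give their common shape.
P = [1, 2, 4] / [3] / [5] / [6];  Q = [1, 4, 6] / [2] / [3] / [5];  common shape = (3, 1, 1, 1)

Row-insert the values π_1, π_2, … into P one at a time, bumping the leftmost entry strictly greater than the inserted value down to the next row. The recording tableau Q records, in position (i, j), the step at which that cell was added to P.
  Insert 6 (step 1): P = [6];  Q = [1]
  Insert 5 (step 2): P = [5] / [6];  Q = [1] / [2]
  Insert 1 (step 3): P = [1] / [5] / [6];  Q = [1] / [2] / [3]
  Insert 3 (step 4): P = [1, 3] / [5] / [6];  Q = [1, 4] / [2] / [3]
  Insert 2 (step 5): P = [1, 2] / [3] / [5] / [6];  Q = [1, 4] / [2] / [3] / [5]
  Insert 4 (step 6): P = [1, 2, 4] / [3] / [5] / [6];  Q = [1, 4, 6] / [2] / [3] / [5]
Final shape: (3, 1, 1, 1).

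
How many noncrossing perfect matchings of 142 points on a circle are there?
C_71 = 5175569924646105559418940193995065716350

These noncrossing handshakes are counted by the Catalan number C_n = (1/(n + 1)) · C(2n, n). For n = 71: C_71 = (1/72) · C(142, 71) = 372641034574519600278163693967644731577200/72 = 5175569924646105559418940193995065716350.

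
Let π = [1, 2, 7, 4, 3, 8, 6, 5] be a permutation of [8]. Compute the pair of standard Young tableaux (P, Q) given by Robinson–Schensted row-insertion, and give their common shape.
P = [1, 2, 3, 5] / [4, 6] / [7, 8];  Q = [1, 2, 3, 6] / [4, 7] / [5, 8];  common shape = (4, 2, 2)

Row-insert the values π_1, π_2, … into P one at a time, bumping the leftmost entry strictly greater than the inserted value down to the next row. The recording tableau Q records, in position (i, j), the step at which that cell was added to P.
  Insert 1 (step 1): P = [1];  Q = [1]
  Insert 2 (step 2): P = [1, 2];  Q = [1, 2]
  Insert 7 (step 3): P = [1, 2, 7];  Q = [1, 2, 3]
  Insert 4 (step 4): P = [1, 2, 4] / [7];  Q = [1, 2, 3] / [4]
  Insert 3 (step 5): P = [1, 2, 3] / [4] / [7];  Q = [1, 2, 3] / [4] / [5]
  Insert 8 (step 6): P = [1, 2, 3, 8] / [4] / [7];  Q = [1, 2, 3, 6] / [4] / [5]
  Insert 6 (step 7): P = [1, 2, 3, 6] / [4, 8] / [7];  Q = [1, 2, 3, 6] / [4, 7] / [5]
  Insert 5 (step 8): P = [1, 2, 3, 5] / [4, 6] / [7, 8];  Q = [1, 2, 3, 6] / [4, 7] / [5, 8]
Final shape: (4, 2, 2).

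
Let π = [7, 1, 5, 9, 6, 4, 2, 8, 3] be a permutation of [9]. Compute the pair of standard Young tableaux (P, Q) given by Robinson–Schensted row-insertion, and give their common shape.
P = [1, 2, 3, 8] / [4, 6] / [5, 9] / [7];  Q = [1, 3, 4, 8] / [2, 5] / [6, 9] / [7];  common shape = (4, 2, 2, 1)

Row-insert the values π_1, π_2, … into P one at a time, bumping the leftmost entry strictly greater than the inserted value down to the next row. The recording tableau Q records, in position (i, j), the step at which that cell was added to P.
  Insert 7 (step 1): P = [7];  Q = [1]
  Insert 1 (step 2): P = [1] / [7];  Q = [1] / [2]
  Insert 5 (step 3): P = [1, 5] / [7];  Q = [1, 3] / [2]
  Insert 9 (step 4): P = [1, 5, 9] / [7];  Q = [1, 3, 4] / [2]
  Insert 6 (step 5): P = [1, 5, 6] / [7, 9];  Q = [1, 3, 4] / [2, 5]
  Insert 4 (step 6): P = [1, 4, 6] / [5, 9] / [7];  Q = [1, 3, 4] / [2, 5] / [6]
  Insert 2 (step 7): P = [1, 2, 6] / [4, 9] / [5] / [7];  Q = [1, 3, 4] / [2, 5] / [6] / [7]
  Insert 8 (step 8): P = [1, 2, 6, 8] / [4, 9] / [5] / [7];  Q = [1, 3, 4, 8] / [2, 5] / [6] / [7]
  Insert 3 (step 9): P = [1, 2, 3, 8] / [4, 6] / [5, 9] / [7];  Q = [1, 3, 4, 8] / [2, 5] / [6, 9] / [7]
Final shape: (4, 2, 2, 1).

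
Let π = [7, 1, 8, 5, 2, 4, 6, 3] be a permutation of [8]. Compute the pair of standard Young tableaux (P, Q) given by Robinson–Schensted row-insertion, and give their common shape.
P = [1, 2, 3, 6] / [4, 8] / [5] / [7];  Q = [1, 3, 6, 7] / [2, 4] / [5] / [8];  common shape = (4, 2, 1, 1)

Row-insert the values π_1, π_2, … into P one at a time, bumping the leftmost entry strictly greater than the inserted value down to the next row. The recording tableau Q records, in position (i, j), the step at which that cell was added to P.
  Insert 7 (step 1): P = [7];  Q = [1]
  Insert 1 (step 2): P = [1] / [7];  Q = [1] / [2]
  Insert 8 (step 3): P = [1, 8] / [7];  Q = [1, 3] / [2]
  Insert 5 (step 4): P = [1, 5] / [7, 8];  Q = [1, 3] / [2, 4]
  Insert 2 (step 5): P = [1, 2] / [5, 8] / [7];  Q = [1, 3] / [2, 4] / [5]
  Insert 4 (step 6): P = [1, 2, 4] / [5, 8] / [7];  Q = [1, 3, 6] / [2, 4] / [5]
  Insert 6 (step 7): P = [1, 2, 4, 6] / [5, 8] / [7];  Q = [1, 3, 6, 7] / [2, 4] / [5]
  Insert 3 (step 8): P = [1, 2, 3, 6] / [4, 8] / [5] / [7];  Q = [1, 3, 6, 7] / [2, 4] / [5] / [8]
Final shape: (4, 2, 1, 1).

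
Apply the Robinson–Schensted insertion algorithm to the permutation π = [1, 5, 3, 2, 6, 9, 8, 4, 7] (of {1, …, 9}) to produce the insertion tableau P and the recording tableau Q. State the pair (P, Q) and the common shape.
P = [1, 2, 4, 7] / [3, 6, 8] / [5, 9];  Q = [1, 2, 5, 6] / [3, 7, 9] / [4, 8];  common shape = (4, 3, 2)

Row-insert the values π_1, π_2, … into P one at a time, bumping the leftmost entry strictly greater than the inserted value down to the next row. The recording tableau Q records, in position (i, j), the step at which that cell was added to P.
  Insert 1 (step 1): P = [1];  Q = [1]
  Insert 5 (step 2): P = [1, 5];  Q = [1, 2]
  Insert 3 (step 3): P = [1, 3] / [5];  Q = [1, 2] / [3]
  Insert 2 (step 4): P = [1, 2] / [3] / [5];  Q = [1, 2] / [3] / [4]
  Insert 6 (step 5): P = [1, 2, 6] / [3] / [5];  Q = [1, 2, 5] / [3] / [4]
  Insert 9 (step 6): P = [1, 2, 6, 9] / [3] / [5];  Q = [1, 2, 5, 6] / [3] / [4]
  Insert 8 (step 7): P = [1, 2, 6, 8] / [3, 9] / [5];  Q = [1, 2, 5, 6] / [3, 7] / [4]
  Insert 4 (step 8): P = [1, 2, 4, 8] / [3, 6] / [5, 9];  Q = [1, 2, 5, 6] / [3, 7] / [4, 8]
  Insert 7 (step 9): P = [1, 2, 4, 7] / [3, 6, 8] / [5, 9];  Q = [1, 2, 5, 6] / [3, 7, 9] / [4, 8]
Final shape: (4, 3, 2).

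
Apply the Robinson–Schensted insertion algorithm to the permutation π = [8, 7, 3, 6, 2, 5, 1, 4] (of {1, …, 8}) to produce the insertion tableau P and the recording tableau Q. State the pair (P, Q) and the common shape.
P = [1, 4] / [2, 5] / [3, 6] / [7] / [8];  Q = [1, 4] / [2, 6] / [3, 8] / [5] / [7];  common shape = (2, 2, 2, 1, 1)

Row-insert the values π_1, π_2, … into P one at a time, bumping the leftmost entry strictly greater than the inserted value down to the next row. The recording tableau Q records, in position (i, j), the step at which that cell was added to P.
  Insert 8 (step 1): P = [8];  Q = [1]
  Insert 7 (step 2): P = [7] / [8];  Q = [1] / [2]
  Insert 3 (step 3): P = [3] / [7] / [8];  Q = [1] / [2] / [3]
  Insert 6 (step 4): P = [3, 6] / [7] / [8];  Q = [1, 4] / [2] / [3]
  Insert 2 (step 5): P = [2, 6] / [3] / [7] / [8];  Q = [1, 4] / [2] / [3] / [5]
  Insert 5 (step 6): P = [2, 5] / [3, 6] / [7] / [8];  Q = [1, 4] / [2, 6] / [3] / [5]
  Insert 1 (step 7): P = [1, 5] / [2, 6] / [3] / [7] / [8];  Q = [1, 4] / [2, 6] / [3] / [5] / [7]
  Insert 4 (step 8): P = [1, 4] / [2, 5] / [3, 6] / [7] / [8];  Q = [1, 4] / [2, 6] / [3, 8] / [5] / [7]
Final shape: (2, 2, 2, 1, 1).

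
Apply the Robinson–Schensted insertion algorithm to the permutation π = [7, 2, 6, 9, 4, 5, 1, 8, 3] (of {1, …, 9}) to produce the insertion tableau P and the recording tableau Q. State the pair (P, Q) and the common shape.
P = [1, 3, 5, 8] / [2, 4] / [6, 9] / [7];  Q = [1, 3, 4, 8] / [2, 6] / [5, 9] / [7];  common shape = (4, 2, 2, 1)

Row-insert the values π_1, π_2, … into P one at a time, bumping the leftmost entry strictly greater than the inserted value down to the next row. The recording tableau Q records, in position (i, j), the step at which that cell was added to P.
  Insert 7 (step 1): P = [7];  Q = [1]
  Insert 2 (step 2): P = [2] / [7];  Q = [1] / [2]
  Insert 6 (step 3): P = [2, 6] / [7];  Q = [1, 3] / [2]
  Insert 9 (step 4): P = [2, 6, 9] / [7];  Q = [1, 3, 4] / [2]
  Insert 4 (step 5): P = [2, 4, 9] / [6] / [7];  Q = [1, 3, 4] / [2] / [5]
  Insert 5 (step 6): P = [2, 4, 5] / [6, 9] / [7];  Q = [1, 3, 4] / [2, 6] / [5]
  Insert 1 (step 7): P = [1, 4, 5] / [2, 9] / [6] / [7];  Q = [1, 3, 4] / [2, 6] / [5] / [7]
  Insert 8 (step 8): P = [1, 4, 5, 8] / [2, 9] / [6] / [7];  Q = [1, 3, 4, 8] / [2, 6] / [5] / [7]
  Insert 3 (step 9): P = [1, 3, 5, 8] / [2, 4] / [6, 9] / [7];  Q = [1, 3, 4, 8] / [2, 6] / [5, 9] / [7]
Final shape: (4, 2, 2, 1).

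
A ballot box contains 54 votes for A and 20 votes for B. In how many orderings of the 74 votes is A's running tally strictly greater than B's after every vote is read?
Strict-lead orderings = 270616965258363416

Total orderings of the 74 votes with 54 for A: C(74, 54) = 588989865562320376. By the Bertrand ballot formula (Cycle Lemma / reflection principle), the number of orderings in which A is strictly ahead of B throughout is (p − q)/(p + q) · C(p + q, p) = (54 − 20)/(54 + 20) · 588989865562320376 = 270616965258363416.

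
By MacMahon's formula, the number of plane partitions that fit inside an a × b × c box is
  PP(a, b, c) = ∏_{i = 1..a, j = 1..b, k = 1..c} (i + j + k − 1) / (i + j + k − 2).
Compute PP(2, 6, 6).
PP(2, 6, 6) = 226512

Evaluate the triple product over i = 1..2, j = 1..6, k = 1..6. The factors are (2/1) · (3/2) · (4/3) · (5/4) · (6/5) · (7/6) · (3/2) · (4/3) · … (72 factors total). The numerators and denominators telescope so the product is an integer; carrying out the multiplication exactly gives PP(2, 6, 6) = 226512.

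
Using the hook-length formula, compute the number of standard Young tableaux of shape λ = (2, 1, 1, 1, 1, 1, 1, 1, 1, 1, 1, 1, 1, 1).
# SYT of shape (2, 1, 1, 1, 1, 1, 1, 1, 1, 1, 1, 1, 1, 1) = 14

Hook-length formula: f^λ = n! / Π hook(c), product over all cells c of the Young diagram. For λ = (2, 1, 1, 1, 1, 1, 1, 1, 1, 1, 1, 1, 1, 1), n = 15 boxes. Hook lengths by row (left-to-right, top-to-bottom): [15, 1]; [13]; [12]; [11]; [10]; [9]; [8]; [7]; [6]; [5]; [4]; [3]; [2]; [1]. Product of hooks = 93405312000. So f^λ = 15! / 93405312000 = 1307674368000 / 93405312000 = 14.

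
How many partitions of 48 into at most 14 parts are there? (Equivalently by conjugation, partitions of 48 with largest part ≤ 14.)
p(48, parts ≤ 14) = 95943

Use the recurrence p(n, m) = p(n, m−1) + p(n−m, m): either the largest part is < m (count p(n, m−1)) or the largest part is exactly m (remove one copy of m, count p(n−m, m)). With p(0, ·) = 1 this gives p(48, parts ≤ 14) = 95943. (By conjugating Young diagrams, this also counts partitions of 48 into at most 14 parts.)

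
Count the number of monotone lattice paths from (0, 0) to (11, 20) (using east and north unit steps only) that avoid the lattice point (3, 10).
Number of paths = 72157527

Total paths from (0, 0) to (11, 20): C(31, 11) = 84672315. Paths through (3, 10): (paths (0, 0) → (3, 10)) × (paths (3, 10) → (11, 20)) = C(13, 3) · C(18, 8) = 286 · 43758 = 12514788. Avoidance count = 84672315 − 12514788 = 72157527.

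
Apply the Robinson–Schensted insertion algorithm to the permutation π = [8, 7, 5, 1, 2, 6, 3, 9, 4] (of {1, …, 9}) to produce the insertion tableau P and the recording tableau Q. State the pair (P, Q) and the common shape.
P = [1, 2, 3, 4] / [5, 6, 9] / [7] / [8];  Q = [1, 5, 6, 8] / [2, 7, 9] / [3] / [4];  common shape = (4, 3, 1, 1)

Row-insert the values π_1, π_2, … into P one at a time, bumping the leftmost entry strictly greater than the inserted value down to the next row. The recording tableau Q records, in position (i, j), the step at which that cell was added to P.
  Insert 8 (step 1): P = [8];  Q = [1]
  Insert 7 (step 2): P = [7] / [8];  Q = [1] / [2]
  Insert 5 (step 3): P = [5] / [7] / [8];  Q = [1] / [2] / [3]
  Insert 1 (step 4): P = [1] / [5] / [7] / [8];  Q = [1] / [2] / [3] / [4]
  Insert 2 (step 5): P = [1, 2] / [5] / [7] / [8];  Q = [1, 5] / [2] / [3] / [4]
  Insert 6 (step 6): P = [1, 2, 6] / [5] / [7] / [8];  Q = [1, 5, 6] / [2] / [3] / [4]
  Insert 3 (step 7): P = [1, 2, 3] / [5, 6] / [7] / [8];  Q = [1, 5, 6] / [2, 7] / [3] / [4]
  Insert 9 (step 8): P = [1, 2, 3, 9] / [5, 6] / [7] / [8];  Q = [1, 5, 6, 8] / [2, 7] / [3] / [4]
  Insert 4 (step 9): P = [1, 2, 3, 4] / [5, 6, 9] / [7] / [8];  Q = [1, 5, 6, 8] / [2, 7, 9] / [3] / [4]
Final shape: (4, 3, 1, 1).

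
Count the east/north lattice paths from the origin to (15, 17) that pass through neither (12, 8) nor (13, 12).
Number of paths = 442029870

Inclusion–exclusion. Total paths: C(32, 15) = 565722720. Through P₁: C(20, 12)·C(12, 3) = 27713400. Through P₂: C(25, 13)·C(7, 2) = 109206300. Since P₁ is strictly southwest of P₂, a monotone path through both must visit P₁ then P₂; paths through both = C(20, 12)·C(5, 1)·C(7, 2) = 13226850. Avoid both = 565722720 − 27713400 − 109206300 + 13226850 = 442029870.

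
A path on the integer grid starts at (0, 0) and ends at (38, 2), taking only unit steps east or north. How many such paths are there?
Number of paths = 780

A monotone lattice path from (0, 0) to (38, 2) consists of 38 east steps and 2 north steps in some order, so it is determined by which 38 of the 40 steps are east. The count is C(40, 38) = 780.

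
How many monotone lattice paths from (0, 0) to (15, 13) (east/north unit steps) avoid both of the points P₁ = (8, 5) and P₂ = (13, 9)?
Number of paths = 24131445

Inclusion–exclusion. Total paths: C(28, 15) = 37442160. Through P₁: C(13, 8)·C(15, 7) = 8281845. Through P₂: C(22, 13)·C(6, 2) = 7461300. Since P₁ is strictly southwest of P₂, a monotone path through both must visit P₁ then P₂; paths through both = C(13, 8)·C(9, 5)·C(6, 2) = 2432430. Avoid both = 37442160 − 8281845 − 7461300 + 2432430 = 24131445.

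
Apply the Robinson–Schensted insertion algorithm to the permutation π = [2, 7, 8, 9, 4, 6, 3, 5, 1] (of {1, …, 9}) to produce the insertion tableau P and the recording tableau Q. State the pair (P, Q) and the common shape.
P = [1, 3, 5, 9] / [2, 6] / [4, 8] / [7];  Q = [1, 2, 3, 4] / [5, 6] / [7, 8] / [9];  common shape = (4, 2, 2, 1)

Row-insert the values π_1, π_2, … into P one at a time, bumping the leftmost entry strictly greater than the inserted value down to the next row. The recording tableau Q records, in position (i, j), the step at which that cell was added to P.
  Insert 2 (step 1): P = [2];  Q = [1]
  Insert 7 (step 2): P = [2, 7];  Q = [1, 2]
  Insert 8 (step 3): P = [2, 7, 8];  Q = [1, 2, 3]
  Insert 9 (step 4): P = [2, 7, 8, 9];  Q = [1, 2, 3, 4]
  Insert 4 (step 5): P = [2, 4, 8, 9] / [7];  Q = [1, 2, 3, 4] / [5]
  Insert 6 (step 6): P = [2, 4, 6, 9] / [7, 8];  Q = [1, 2, 3, 4] / [5, 6]
  Insert 3 (step 7): P = [2, 3, 6, 9] / [4, 8] / [7];  Q = [1, 2, 3, 4] / [5, 6] / [7]
  Insert 5 (step 8): P = [2, 3, 5, 9] / [4, 6] / [7, 8];  Q = [1, 2, 3, 4] / [5, 6] / [7, 8]
  Insert 1 (step 9): P = [1, 3, 5, 9] / [2, 6] / [4, 8] / [7];  Q = [1, 2, 3, 4] / [5, 6] / [7, 8] / [9]
Final shape: (4, 2, 2, 1).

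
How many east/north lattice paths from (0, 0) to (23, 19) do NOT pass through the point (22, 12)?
Number of paths = 442388478480

Total paths from (0, 0) to (23, 19): C(42, 23) = 446775310800. Paths through (22, 12): (paths (0, 0) → (22, 12)) × (paths (22, 12) → (23, 19)) = C(34, 22) · C(8, 1) = 548354040 · 8 = 4386832320. Avoidance count = 446775310800 − 4386832320 = 442388478480.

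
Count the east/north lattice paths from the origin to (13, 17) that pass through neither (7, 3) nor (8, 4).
Number of paths = 112923810

Inclusion–exclusion. Total paths: C(30, 13) = 119759850. Through P₁: C(10, 7)·C(20, 6) = 4651200. Through P₂: C(12, 8)·C(18, 5) = 4241160. Since P₁ is strictly southwest of P₂, a monotone path through both must visit P₁ then P₂; paths through both = C(10, 7)·C(2, 1)·C(18, 5) = 2056320. Avoid both = 119759850 − 4651200 − 4241160 + 2056320 = 112923810.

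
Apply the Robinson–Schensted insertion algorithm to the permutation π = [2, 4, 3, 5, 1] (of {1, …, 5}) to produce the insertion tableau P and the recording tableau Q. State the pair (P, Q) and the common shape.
P = [1, 3, 5] / [2] / [4];  Q = [1, 2, 4] / [3] / [5];  common shape = (3, 1, 1)

Row-insert the values π_1, π_2, … into P one at a time, bumping the leftmost entry strictly greater than the inserted value down to the next row. The recording tableau Q records, in position (i, j), the step at which that cell was added to P.
  Insert 2 (step 1): P = [2];  Q = [1]
  Insert 4 (step 2): P = [2, 4];  Q = [1, 2]
  Insert 3 (step 3): P = [2, 3] / [4];  Q = [1, 2] / [3]
  Insert 5 (step 4): P = [2, 3, 5] / [4];  Q = [1, 2, 4] / [3]
  Insert 1 (step 5): P = [1, 3, 5] / [2] / [4];  Q = [1, 2, 4] / [3] / [5]
Final shape: (3, 1, 1).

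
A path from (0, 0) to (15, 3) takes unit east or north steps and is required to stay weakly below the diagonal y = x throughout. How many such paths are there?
Number of paths = 663

By the reflection principle (André's argument), the number of monotone paths to (15, 3) with n ≤ m that never go above y = x is C(18, 15) − C(18, 16) = 816 − 153 = 663.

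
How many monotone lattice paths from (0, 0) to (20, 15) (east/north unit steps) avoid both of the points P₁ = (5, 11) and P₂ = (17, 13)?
Number of paths = 2037389172

Inclusion–exclusion. Total paths: C(35, 20) = 3247943160. Through P₁: C(16, 5)·C(19, 15) = 16930368. Through P₂: C(30, 17)·C(5, 3) = 1197598500. Since P₁ is strictly southwest of P₂, a monotone path through both must visit P₁ then P₂; paths through both = C(16, 5)·C(14, 12)·C(5, 3) = 3974880. Avoid both = 3247943160 − 16930368 − 1197598500 + 3974880 = 2037389172.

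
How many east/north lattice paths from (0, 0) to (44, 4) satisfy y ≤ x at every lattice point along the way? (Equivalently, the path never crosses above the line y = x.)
Number of paths = 177284

By the reflection principle (André's argument), the number of monotone paths to (44, 4) with n ≤ m that never go above y = x is C(48, 44) − C(48, 45) = 194580 − 17296 = 177284.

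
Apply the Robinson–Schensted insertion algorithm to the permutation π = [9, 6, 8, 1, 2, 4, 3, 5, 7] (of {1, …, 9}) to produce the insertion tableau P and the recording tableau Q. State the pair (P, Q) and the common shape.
P = [1, 2, 3, 5, 7] / [4, 8] / [6] / [9];  Q = [1, 3, 6, 8, 9] / [2, 5] / [4] / [7];  common shape = (5, 2, 1, 1)

Row-insert the values π_1, π_2, … into P one at a time, bumping the leftmost entry strictly greater than the inserted value down to the next row. The recording tableau Q records, in position (i, j), the step at which that cell was added to P.
  Insert 9 (step 1): P = [9];  Q = [1]
  Insert 6 (step 2): P = [6] / [9];  Q = [1] / [2]
  Insert 8 (step 3): P = [6, 8] / [9];  Q = [1, 3] / [2]
  Insert 1 (step 4): P = [1, 8] / [6] / [9];  Q = [1, 3] / [2] / [4]
  Insert 2 (step 5): P = [1, 2] / [6, 8] / [9];  Q = [1, 3] / [2, 5] / [4]
  Insert 4 (step 6): P = [1, 2, 4] / [6, 8] / [9];  Q = [1, 3, 6] / [2, 5] / [4]
  Insert 3 (step 7): P = [1, 2, 3] / [4, 8] / [6] / [9];  Q = [1, 3, 6] / [2, 5] / [4] / [7]
  Insert 5 (step 8): P = [1, 2, 3, 5] / [4, 8] / [6] / [9];  Q = [1, 3, 6, 8] / [2, 5] / [4] / [7]
  Insert 7 (step 9): P = [1, 2, 3, 5, 7] / [4, 8] / [6] / [9];  Q = [1, 3, 6, 8, 9] / [2, 5] / [4] / [7]
Final shape: (5, 2, 1, 1).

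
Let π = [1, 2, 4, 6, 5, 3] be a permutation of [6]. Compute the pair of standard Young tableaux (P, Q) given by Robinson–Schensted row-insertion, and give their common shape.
P = [1, 2, 3, 5] / [4] / [6];  Q = [1, 2, 3, 4] / [5] / [6];  common shape = (4, 1, 1)

Row-insert the values π_1, π_2, … into P one at a time, bumping the leftmost entry strictly greater than the inserted value down to the next row. The recording tableau Q records, in position (i, j), the step at which that cell was added to P.
  Insert 1 (step 1): P = [1];  Q = [1]
  Insert 2 (step 2): P = [1, 2];  Q = [1, 2]
  Insert 4 (step 3): P = [1, 2, 4];  Q = [1, 2, 3]
  Insert 6 (step 4): P = [1, 2, 4, 6];  Q = [1, 2, 3, 4]
  Insert 5 (step 5): P = [1, 2, 4, 5] / [6];  Q = [1, 2, 3, 4] / [5]
  Insert 3 (step 6): P = [1, 2, 3, 5] / [4] / [6];  Q = [1, 2, 3, 4] / [5] / [6]
Final shape: (4, 1, 1).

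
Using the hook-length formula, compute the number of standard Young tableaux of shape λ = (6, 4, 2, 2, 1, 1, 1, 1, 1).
# SYT of shape (6, 4, 2, 2, 1, 1, 1, 1, 1) = 18366426

Hook-length formula: f^λ = n! / Π hook(c), product over all cells c of the Young diagram. For λ = (6, 4, 2, 2, 1, 1, 1, 1, 1), n = 19 boxes. Hook lengths by row (left-to-right, top-to-bottom): [14, 8, 5, 4, 2, 1]; [11, 5, 2, 1]; [8, 2]; [7, 1]; [5]; [4]; [3]; [2]; [1]. Product of hooks = 6623232000. So f^λ = 19! / 6623232000 = 121645100408832000 / 6623232000 = 18366426.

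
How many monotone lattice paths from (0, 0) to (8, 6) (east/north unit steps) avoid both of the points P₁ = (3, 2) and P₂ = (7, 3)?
Number of paths = 1463

Inclusion–exclusion. Total paths: C(14, 8) = 3003. Through P₁: C(5, 3)·C(9, 5) = 1260. Through P₂: C(10, 7)·C(4, 1) = 480. Since P₁ is strictly southwest of P₂, a monotone path through both must visit P₁ then P₂; paths through both = C(5, 3)·C(5, 4)·C(4, 1) = 200. Avoid both = 3003 − 1260 − 480 + 200 = 1463.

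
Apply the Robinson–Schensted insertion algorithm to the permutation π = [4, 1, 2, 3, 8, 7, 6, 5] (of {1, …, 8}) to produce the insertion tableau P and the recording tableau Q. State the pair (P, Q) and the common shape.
P = [1, 2, 3, 5] / [4, 6] / [7] / [8];  Q = [1, 3, 4, 5] / [2, 6] / [7] / [8];  common shape = (4, 2, 1, 1)

Row-insert the values π_1, π_2, … into P one at a time, bumping the leftmost entry strictly greater than the inserted value down to the next row. The recording tableau Q records, in position (i, j), the step at which that cell was added to P.
  Insert 4 (step 1): P = [4];  Q = [1]
  Insert 1 (step 2): P = [1] / [4];  Q = [1] / [2]
  Insert 2 (step 3): P = [1, 2] / [4];  Q = [1, 3] / [2]
  Insert 3 (step 4): P = [1, 2, 3] / [4];  Q = [1, 3, 4] / [2]
  Insert 8 (step 5): P = [1, 2, 3, 8] / [4];  Q = [1, 3, 4, 5] / [2]
  Insert 7 (step 6): P = [1, 2, 3, 7] / [4, 8];  Q = [1, 3, 4, 5] / [2, 6]
  Insert 6 (step 7): P = [1, 2, 3, 6] / [4, 7] / [8];  Q = [1, 3, 4, 5] / [2, 6] / [7]
  Insert 5 (step 8): P = [1, 2, 3, 5] / [4, 6] / [7] / [8];  Q = [1, 3, 4, 5] / [2, 6] / [7] / [8]
Final shape: (4, 2, 1, 1).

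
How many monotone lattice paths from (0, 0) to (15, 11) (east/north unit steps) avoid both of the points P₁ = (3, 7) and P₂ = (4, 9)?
Number of paths = 7480070

Inclusion–exclusion. Total paths: C(26, 15) = 7726160. Through P₁: C(10, 3)·C(16, 12) = 218400. Through P₂: C(13, 4)·C(13, 11) = 55770. Since P₁ is strictly southwest of P₂, a monotone path through both must visit P₁ then P₂; paths through both = C(10, 3)·C(3, 1)·C(13, 11) = 28080. Avoid both = 7726160 − 218400 − 55770 + 28080 = 7480070.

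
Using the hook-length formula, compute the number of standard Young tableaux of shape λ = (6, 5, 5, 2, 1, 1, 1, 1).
# SYT of shape (6, 5, 5, 2, 1, 1, 1, 1) = 1316173320

Hook-length formula: f^λ = n! / Π hook(c), product over all cells c of the Young diagram. For λ = (6, 5, 5, 2, 1, 1, 1, 1), n = 22 boxes. Hook lengths by row (left-to-right, top-to-bottom): [13, 8, 6, 5, 4, 1]; [11, 6, 4, 3, 2]; [10, 5, 3, 2, 1]; [6, 1]; [4]; [3]; [2]; [1]. Product of hooks = 853991424000. So f^λ = 22! / 853991424000 = 1124000727777607680000 / 853991424000 = 1316173320.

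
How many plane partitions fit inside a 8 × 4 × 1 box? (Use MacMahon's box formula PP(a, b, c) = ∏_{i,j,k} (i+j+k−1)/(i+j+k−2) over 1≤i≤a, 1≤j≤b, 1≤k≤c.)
PP(8, 4, 1) = 495

Evaluate the triple product over i = 1..8, j = 1..4, k = 1..1. The factors are (2/1) · (3/2) · (4/3) · (5/4) · (3/2) · (4/3) · (5/4) · (6/5) · … (32 factors total). The numerators and denominators telescope so the product is an integer; carrying out the multiplication exactly gives PP(8, 4, 1) = 495.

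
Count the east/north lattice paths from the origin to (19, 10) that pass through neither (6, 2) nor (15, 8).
Number of paths = 9079680

Inclusion–exclusion. Total paths: C(29, 19) = 20030010. Through P₁: C(8, 6)·C(21, 13) = 5697720. Through P₂: C(23, 15)·C(6, 4) = 7354710. Since P₁ is strictly southwest of P₂, a monotone path through both must visit P₁ then P₂; paths through both = C(8, 6)·C(15, 9)·C(6, 4) = 2102100. Avoid both = 20030010 − 5697720 − 7354710 + 2102100 = 9079680.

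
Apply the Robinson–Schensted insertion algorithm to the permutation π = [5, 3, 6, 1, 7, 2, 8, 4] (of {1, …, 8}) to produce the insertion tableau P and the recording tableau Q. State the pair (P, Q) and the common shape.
P = [1, 2, 4, 8] / [3, 6, 7] / [5];  Q = [1, 3, 5, 7] / [2, 6, 8] / [4];  common shape = (4, 3, 1)

Row-insert the values π_1, π_2, … into P one at a time, bumping the leftmost entry strictly greater than the inserted value down to the next row. The recording tableau Q records, in position (i, j), the step at which that cell was added to P.
  Insert 5 (step 1): P = [5];  Q = [1]
  Insert 3 (step 2): P = [3] / [5];  Q = [1] / [2]
  Insert 6 (step 3): P = [3, 6] / [5];  Q = [1, 3] / [2]
  Insert 1 (step 4): P = [1, 6] / [3] / [5];  Q = [1, 3] / [2] / [4]
  Insert 7 (step 5): P = [1, 6, 7] / [3] / [5];  Q = [1, 3, 5] / [2] / [4]
  Insert 2 (step 6): P = [1, 2, 7] / [3, 6] / [5];  Q = [1, 3, 5] / [2, 6] / [4]
  Insert 8 (step 7): P = [1, 2, 7, 8] / [3, 6] / [5];  Q = [1, 3, 5, 7] / [2, 6] / [4]
  Insert 4 (step 8): P = [1, 2, 4, 8] / [3, 6, 7] / [5];  Q = [1, 3, 5, 7] / [2, 6, 8] / [4]
Final shape: (4, 3, 1).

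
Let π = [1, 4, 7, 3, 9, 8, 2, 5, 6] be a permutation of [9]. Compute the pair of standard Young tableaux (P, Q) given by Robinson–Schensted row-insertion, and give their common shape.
P = [1, 2, 5, 6] / [3, 7, 8] / [4, 9];  Q = [1, 2, 3, 5] / [4, 6, 9] / [7, 8];  common shape = (4, 3, 2)

Row-insert the values π_1, π_2, … into P one at a time, bumping the leftmost entry strictly greater than the inserted value down to the next row. The recording tableau Q records, in position (i, j), the step at which that cell was added to P.
  Insert 1 (step 1): P = [1];  Q = [1]
  Insert 4 (step 2): P = [1, 4];  Q = [1, 2]
  Insert 7 (step 3): P = [1, 4, 7];  Q = [1, 2, 3]
  Insert 3 (step 4): P = [1, 3, 7] / [4];  Q = [1, 2, 3] / [4]
  Insert 9 (step 5): P = [1, 3, 7, 9] / [4];  Q = [1, 2, 3, 5] / [4]
  Insert 8 (step 6): P = [1, 3, 7, 8] / [4, 9];  Q = [1, 2, 3, 5] / [4, 6]
  Insert 2 (step 7): P = [1, 2, 7, 8] / [3, 9] / [4];  Q = [1, 2, 3, 5] / [4, 6] / [7]
  Insert 5 (step 8): P = [1, 2, 5, 8] / [3, 7] / [4, 9];  Q = [1, 2, 3, 5] / [4, 6] / [7, 8]
  Insert 6 (step 9): P = [1, 2, 5, 6] / [3, 7, 8] / [4, 9];  Q = [1, 2, 3, 5] / [4, 6, 9] / [7, 8]
Final shape: (4, 3, 2).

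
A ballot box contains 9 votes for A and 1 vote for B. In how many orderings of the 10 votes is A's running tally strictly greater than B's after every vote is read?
Strict-lead orderings = 8

Total orderings of the 10 votes with 9 for A: C(10, 9) = 10. By the Bertrand ballot formula (Cycle Lemma / reflection principle), the number of orderings in which A is strictly ahead of B throughout is (p − q)/(p + q) · C(p + q, p) = (9 − 1)/(9 + 1) · 10 = 8.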